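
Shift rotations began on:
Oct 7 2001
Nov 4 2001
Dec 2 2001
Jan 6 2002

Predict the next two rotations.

All dates are Sundays, 28, 28, 35 days apart.
Specifically, the 1st Sunday of each month.
February 2002 — 1st Sunday is Feb 3 2002.
1st Sunday of March 2002: Mar 3 2002.

Feb 3 2002, Mar 3 2002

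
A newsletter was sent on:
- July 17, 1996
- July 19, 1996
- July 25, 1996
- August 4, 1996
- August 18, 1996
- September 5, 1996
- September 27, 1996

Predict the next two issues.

October 23, 1996; November 22, 1996

Intervals are 2, 6, 10, 14, 18, 22 days — an arithmetic progression with common difference 4.
Next gap: 26 days. September 27, 1996 + 26 days = October 23, 1996.
Next gap: 30 days. October 23, 1996 + 30 days = November 22, 1996.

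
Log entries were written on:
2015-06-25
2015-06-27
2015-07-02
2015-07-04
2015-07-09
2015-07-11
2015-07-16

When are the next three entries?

The gap pattern 2, 5, 2, 5, 2, 5 repeats every 2 events.
These are the Thursdays and Saturdays of each week.
The following Saturday is 2015-07-18.
Next Thursday: 2015-07-23.
Next Saturday: 2015-07-25.

2015-07-18, 2015-07-23, 2015-07-25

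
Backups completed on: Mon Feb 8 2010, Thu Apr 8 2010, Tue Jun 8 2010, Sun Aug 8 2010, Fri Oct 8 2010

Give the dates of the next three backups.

The day-of-month is always 8 (59, 61, 61, 61 days between events).
So this recurs on the 8th of every 2 months.
December 2010: Wed Dec 8 2010.
Next: February 2011 → Tue Feb 8 2011.
Next: April 2011 → Fri Apr 8 2011.

Wed Dec 8 2010, Tue Feb 8 2011, Fri Apr 8 2011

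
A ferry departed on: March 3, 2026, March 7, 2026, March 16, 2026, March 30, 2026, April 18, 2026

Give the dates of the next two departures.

The spacing grows by 5 each time: 4, 9, 14, 19 days.
Next gap: 24 days. April 18, 2026 + 24 days = May 12, 2026.
Next gap: 29 days. May 12, 2026 + 29 days = June 10, 2026.

May 12, 2026; June 10, 2026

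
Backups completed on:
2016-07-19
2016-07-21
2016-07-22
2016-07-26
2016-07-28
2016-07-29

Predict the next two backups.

2016-08-02, 2016-08-04

The gap pattern 2, 1, 4, 2, 1 repeats every 3 events.
These are the Tuesdays, Thursdays and Fridays of each week.
The following Tuesday is 2016-08-02.
The following Thursday is 2016-08-04.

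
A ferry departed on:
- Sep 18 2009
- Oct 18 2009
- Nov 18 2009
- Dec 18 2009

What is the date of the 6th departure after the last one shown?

The day-of-month is always 18 (30, 31, 30 days between events).
So this recurs on the 18th of each month.
January 2010: Jan 18 2010.
Next: February 2010 → Feb 18 2010.
Next: March 2010 → Mar 18 2010.
April 2010: Apr 18 2010.
Next: May 2010 → May 18 2010.
Next: June 2010 → Jun 18 2010.

Jun 18 2010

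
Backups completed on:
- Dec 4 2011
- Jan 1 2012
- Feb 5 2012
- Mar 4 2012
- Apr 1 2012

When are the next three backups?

May 6 2012, Jun 3 2012, Jul 1 2012

These are Sundays at 28- or 35-day spacing (28, 35, 28, 28).
The pattern: 1st Sunday of the month.
May 2012 — 1st Sunday is May 6 2012.
1st Sunday of June 2012: Jun 3 2012.
1st Sunday of July 2012: Jul 1 2012.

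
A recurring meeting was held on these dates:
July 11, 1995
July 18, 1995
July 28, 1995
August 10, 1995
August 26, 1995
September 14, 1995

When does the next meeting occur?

October 6, 1995

The spacing grows by 3 each time: 7, 10, 13, 16, 19 days.
Next gap: 22 days. September 14, 1995 + 22 days = October 6, 1995.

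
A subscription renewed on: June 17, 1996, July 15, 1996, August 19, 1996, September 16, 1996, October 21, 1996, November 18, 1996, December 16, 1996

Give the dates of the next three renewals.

These are Mondays at 28- or 35-day spacing (28, 35, 28, 35, 28, 28).
The pattern: 3rd Monday of the month.
3rd Monday of January 1997: January 20, 1997.
February 1997 — 3rd Monday is February 17, 1997.
March 1997 — 3rd Monday is March 17, 1997.

January 20, 1997; February 17, 1997; March 17, 1997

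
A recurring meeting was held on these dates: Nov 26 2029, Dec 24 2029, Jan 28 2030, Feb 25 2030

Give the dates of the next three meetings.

Mar 25 2030, Apr 22 2030, May 27 2030

These are Mondays at 28- or 35-day spacing (28, 35, 28).
The pattern: 4th Monday of the month.
4th Monday of March 2030: Mar 25 2030.
4th Monday of April 2030: Apr 22 2030.
4th Monday of May 2030: May 27 2030.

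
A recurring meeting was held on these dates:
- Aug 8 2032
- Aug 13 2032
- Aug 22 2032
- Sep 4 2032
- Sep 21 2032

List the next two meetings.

The spacing grows by 4 each time: 5, 9, 13, 17 days.
Next gap: 21 days. Sep 21 2032 + 21 days = Oct 12 2032.
Next gap: 25 days. Oct 12 2032 + 25 days = Nov 6 2032.

Oct 12 2032, Nov 6 2032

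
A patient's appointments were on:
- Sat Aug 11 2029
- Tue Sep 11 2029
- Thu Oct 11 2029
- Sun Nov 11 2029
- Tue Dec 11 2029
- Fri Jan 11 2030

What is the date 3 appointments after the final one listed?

Thu Apr 11 2030

The day-of-month is always 11 (31, 30, 31, 30, 31 days between events).
So this recurs on the 11th of each month.
February 2030: Mon Feb 11 2030.
Next: March 2030 → Mon Mar 11 2030.
Next: April 2030 → Thu Apr 11 2030.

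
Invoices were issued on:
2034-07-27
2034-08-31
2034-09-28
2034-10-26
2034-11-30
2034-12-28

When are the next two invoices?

2035-01-25, 2035-02-22

All Thursdays; the gaps (35, 28, 28, 35, 28) vary with month length.
This is the last Thursday of each month.
January 2035 ends with Thursday 2035-01-25.
February 2035 ends with Thursday 2035-02-22.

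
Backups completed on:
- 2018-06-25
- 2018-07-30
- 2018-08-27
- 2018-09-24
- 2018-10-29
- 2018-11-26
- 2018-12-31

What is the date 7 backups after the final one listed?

All Mondays; the gaps (35, 28, 28, 35, 28, 35) vary with month length.
This is the last Monday of each month.
Last Monday of January 2019: 2019-01-28.
February 2019 ends with Monday 2019-02-25.
Last Monday of March 2019: 2019-03-25.
Last Monday of April 2019: 2019-04-29.
May 2019 ends with Monday 2019-05-27.
June 2019 ends with Monday 2019-06-24.
July 2019 ends with Monday 2019-07-29.

2019-07-29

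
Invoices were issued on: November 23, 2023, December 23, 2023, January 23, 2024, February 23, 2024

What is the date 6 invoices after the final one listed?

August 23, 2024

Each date is the 23rd; the gaps (30, 31, 31) track the month lengths.
The rule is the 23rd of each month.
March 2024: March 23, 2024.
April 2024: April 23, 2024.
May 2024: May 23, 2024.
June 2024: June 23, 2024.
July 2024: July 23, 2024.
August 2024: August 23, 2024.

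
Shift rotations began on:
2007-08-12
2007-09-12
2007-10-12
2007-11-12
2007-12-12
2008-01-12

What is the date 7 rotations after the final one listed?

2008-08-12

Each date is the 12th; the gaps (31, 30, 31, 30, 31) track the month lengths.
The rule is the 12th of each month.
February 2008: 2008-02-12.
March 2008: 2008-03-12.
Next: April 2008 → 2008-04-12.
Next: May 2008 → 2008-05-12.
June 2008: 2008-06-12.
Next: July 2008 → 2008-07-12.
August 2008: 2008-08-12.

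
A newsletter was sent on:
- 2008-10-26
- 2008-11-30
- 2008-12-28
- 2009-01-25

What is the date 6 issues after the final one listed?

All Sundays; the gaps (35, 28, 28) vary with month length.
This is the last Sunday of each month.
February 2009 ends with Sunday 2009-02-22.
March 2009 ends with Sunday 2009-03-29.
April 2009 ends with Sunday 2009-04-26.
Last Sunday of May 2009: 2009-05-31.
Last Sunday of June 2009: 2009-06-28.
July 2009 ends with Sunday 2009-07-26.

2009-07-26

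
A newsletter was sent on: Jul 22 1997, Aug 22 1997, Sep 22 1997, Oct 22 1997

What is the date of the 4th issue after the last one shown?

Feb 22 1998

Gaps: 31, 31, 30 days — not constant. Every event is on the 22nd of the month.
Pattern: the 22nd of each month.
Next: November 1997 → Nov 22 1997.
Next: December 1997 → Dec 22 1997.
January 1998: Jan 22 1998.
Next: February 1998 → Feb 22 1998.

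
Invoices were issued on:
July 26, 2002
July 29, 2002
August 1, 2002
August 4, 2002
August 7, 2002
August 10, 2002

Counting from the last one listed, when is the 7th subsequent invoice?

Gaps between consecutive events: 3, 3, 3, 3, 3 days — a constant 3-day interval.
August 10, 2002 + 3 days = August 13, 2002.
August 13, 2002 + 3 days = August 16, 2002.
August 16, 2002 + 3 days = August 19, 2002.
August 19, 2002 + 3 days = August 22, 2002.
August 22, 2002 + 3 days = August 25, 2002.
August 25, 2002 + 3 days = August 28, 2002.
August 28, 2002 + 3 days = August 31, 2002.

August 31, 2002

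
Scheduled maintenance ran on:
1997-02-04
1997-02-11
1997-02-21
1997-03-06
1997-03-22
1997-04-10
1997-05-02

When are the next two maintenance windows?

1997-05-27, 1997-06-24

The spacing grows by 3 each time: 7, 10, 13, 16, 19, 22 days.
Next gap: 25 days. 1997-05-02 + 25 days = 1997-05-27.
Next gap: 28 days. 1997-05-27 + 28 days = 1997-06-24.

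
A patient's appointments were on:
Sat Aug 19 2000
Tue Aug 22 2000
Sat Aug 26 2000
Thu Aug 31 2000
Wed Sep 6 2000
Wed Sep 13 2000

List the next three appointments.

Thu Sep 21 2000, Sat Sep 30 2000, Tue Oct 10 2000

The spacing grows by 1 each time: 3, 4, 5, 6, 7 days.
Next gap: 8 days. Wed Sep 13 2000 + 8 days = Thu Sep 21 2000.
Next gap: 9 days. Thu Sep 21 2000 + 9 days = Sat Sep 30 2000.
Next gap: 10 days. Sat Sep 30 2000 + 10 days = Tue Oct 10 2000.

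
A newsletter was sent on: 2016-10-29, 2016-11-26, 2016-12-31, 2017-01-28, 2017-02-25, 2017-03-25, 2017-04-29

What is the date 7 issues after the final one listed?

Every date is a Saturday; gaps 28, 35, 28, 28, 28, 35 days.
Each is the last Saturday of its month (at least one falls on the 29th or later, ruling out '4th Saturday').
Last Saturday of May 2017: 2017-05-27.
June 2017 ends with Saturday 2017-06-24.
July 2017 ends with Saturday 2017-07-29.
Last Saturday of August 2017: 2017-08-26.
September 2017 ends with Saturday 2017-09-30.
October 2017 ends with Saturday 2017-10-28.
November 2017 ends with Saturday 2017-11-25.

2017-11-25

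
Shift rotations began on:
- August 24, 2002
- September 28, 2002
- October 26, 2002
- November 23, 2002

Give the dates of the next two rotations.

These are Saturdays at 28- or 35-day spacing (35, 28, 28).
The pattern: 4th Saturday of the month.
4th Saturday of December 2002: December 28, 2002.
January 2003 — 4th Saturday is January 25, 2003.

December 28, 2002; January 25, 2003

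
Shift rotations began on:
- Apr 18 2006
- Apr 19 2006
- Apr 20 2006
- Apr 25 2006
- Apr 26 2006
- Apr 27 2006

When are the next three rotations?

Every event lands on a Tuesday or Wednesday or Thursday (gaps cycle 1, 1, 5, 1, 1).
So the schedule is: every Tuesday, Wednesday and Thursday.
Next Tuesday: May 2 2006.
Next Wednesday: May 3 2006.
Next Thursday: May 4 2006.

May 2 2006, May 3 2006, May 4 2006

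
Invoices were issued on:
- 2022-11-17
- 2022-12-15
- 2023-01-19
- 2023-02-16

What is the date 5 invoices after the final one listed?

2023-07-20

All dates are Thursdays, 28, 35, 28 days apart.
Specifically, the 3rd Thursday of each month.
March 2023 — 3rd Thursday is 2023-03-16.
3rd Thursday of April 2023: 2023-04-20.
3rd Thursday of May 2023: 2023-05-18.
June 2023 — 3rd Thursday is 2023-06-15.
3rd Thursday of July 2023: 2023-07-20.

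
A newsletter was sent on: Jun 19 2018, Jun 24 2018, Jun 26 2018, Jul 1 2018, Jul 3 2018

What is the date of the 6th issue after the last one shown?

The gap pattern 5, 2, 5, 2 repeats every 2 events.
These are the Tuesdays and Sundays of each week.
Next Sunday: Jul 8 2018.
Next Tuesday: Jul 10 2018.
Next Sunday: Jul 15 2018.
Next Tuesday: Jul 17 2018.
The following Sunday is Jul 22 2018.
The following Tuesday is Jul 24 2018.

Jul 24 2018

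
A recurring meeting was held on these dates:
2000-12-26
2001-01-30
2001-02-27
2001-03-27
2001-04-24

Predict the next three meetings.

2001-05-29, 2001-06-26, 2001-07-31

Every date is a Tuesday; gaps 35, 28, 28, 28 days.
Each is the last Tuesday of its month (at least one falls on the 29th or later, ruling out '4th Tuesday').
May 2001 ends with Tuesday 2001-05-29.
June 2001 ends with Tuesday 2001-06-26.
July 2001 ends with Tuesday 2001-07-31.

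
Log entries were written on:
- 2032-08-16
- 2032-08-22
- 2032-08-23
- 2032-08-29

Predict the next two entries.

Every event lands on a Monday or Sunday (gaps cycle 6, 1, 6).
So the schedule is: every Monday and Sunday.
Next Monday: 2032-08-30.
Next Sunday: 2032-09-05.

2032-08-30, 2032-09-05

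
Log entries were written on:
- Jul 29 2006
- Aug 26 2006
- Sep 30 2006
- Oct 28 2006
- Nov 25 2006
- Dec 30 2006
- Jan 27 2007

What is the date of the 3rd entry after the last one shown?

Apr 28 2007

Every date is a Saturday; gaps 28, 35, 28, 28, 35, 28 days.
Each is the last Saturday of its month (at least one falls on the 29th or later, ruling out '4th Saturday').
Last Saturday of February 2007: Feb 24 2007.
Last Saturday of March 2007: Mar 31 2007.
Last Saturday of April 2007: Apr 28 2007.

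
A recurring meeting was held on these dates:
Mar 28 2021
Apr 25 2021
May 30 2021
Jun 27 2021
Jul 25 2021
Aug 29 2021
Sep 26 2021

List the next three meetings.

Oct 31 2021, Nov 28 2021, Dec 26 2021

These are Sundays with 28, 35, 28, 28, 35, 28-day gaps.
Each is the final Sunday of its month — May 30 2021 is past the 28th, so '4th Sunday' doesn't fit.
Last Sunday of October 2021: Oct 31 2021.
November 2021 ends with Sunday Nov 28 2021.
Last Sunday of December 2021: Dec 26 2021.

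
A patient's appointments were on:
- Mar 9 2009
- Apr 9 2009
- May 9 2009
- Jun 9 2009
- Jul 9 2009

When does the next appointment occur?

Gaps: 31, 30, 31, 30 days — not constant. Every event is on the 9th of the month.
Pattern: the 9th of each month.
Next: August 2009 → Aug 9 2009.

Aug 9 2009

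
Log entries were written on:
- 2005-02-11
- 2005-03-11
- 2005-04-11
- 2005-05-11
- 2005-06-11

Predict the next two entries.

Each date is the 11th; the gaps (28, 31, 30, 31) track the month lengths.
The rule is the 11th of each month.
July 2005: 2005-07-11.
August 2005: 2005-08-11.

2005-07-11, 2005-08-11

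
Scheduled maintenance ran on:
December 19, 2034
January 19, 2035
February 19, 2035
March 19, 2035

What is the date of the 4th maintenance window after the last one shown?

Gaps: 31, 31, 28 days — not constant. Every event is on the 19th of the month.
Pattern: the 19th of each month.
April 2035: April 19, 2035.
Next: May 2035 → May 19, 2035.
Next: June 2035 → June 19, 2035.
July 2035: July 19, 2035.

July 19, 2035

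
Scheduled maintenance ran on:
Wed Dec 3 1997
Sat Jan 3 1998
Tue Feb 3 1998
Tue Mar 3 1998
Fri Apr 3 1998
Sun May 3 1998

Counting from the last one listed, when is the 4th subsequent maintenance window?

The day-of-month is always 3 (31, 31, 28, 31, 30 days between events).
So this recurs on the 3rd of each month.
Next: June 1998 → Wed Jun 3 1998.
Next: July 1998 → Fri Jul 3 1998.
Next: August 1998 → Mon Aug 3 1998.
September 1998: Thu Sep 3 1998.

Thu Sep 3 1998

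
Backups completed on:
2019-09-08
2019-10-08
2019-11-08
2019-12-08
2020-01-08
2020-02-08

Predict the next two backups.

2020-03-08, 2020-04-08

Each date is the 8th; the gaps (30, 31, 30, 31, 31) track the month lengths.
The rule is the 8th of each month.
March 2020: 2020-03-08.
April 2020: 2020-04-08.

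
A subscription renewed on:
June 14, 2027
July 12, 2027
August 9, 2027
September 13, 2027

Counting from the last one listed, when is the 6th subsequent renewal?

All dates are Mondays, 28, 28, 35 days apart.
Specifically, the 2nd Monday of each month.
October 2027 — 2nd Monday is October 11, 2027.
2nd Monday of November 2027: November 8, 2027.
December 2027 — 2nd Monday is December 13, 2027.
January 2028 — 2nd Monday is January 10, 2028.
February 2028 — 2nd Monday is February 14, 2028.
March 2028 — 2nd Monday is March 13, 2028.

March 13, 2028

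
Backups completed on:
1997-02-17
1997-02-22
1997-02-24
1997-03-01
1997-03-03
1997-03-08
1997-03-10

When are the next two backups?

Gaps: 5, 2, 5, 2, 5, 2 days — not constant, but cyclic with period 2.
The events fall on every Monday and Saturday.
Next Saturday: 1997-03-15.
Next Monday: 1997-03-17.

1997-03-15, 1997-03-17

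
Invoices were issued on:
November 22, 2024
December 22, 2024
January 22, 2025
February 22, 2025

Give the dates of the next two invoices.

Gaps: 30, 31, 31 days — not constant. Every event is on the 22nd of the month.
Pattern: the 22nd of each month.
March 2025: March 22, 2025.
Next: April 2025 → April 22, 2025.

March 22, 2025; April 22, 2025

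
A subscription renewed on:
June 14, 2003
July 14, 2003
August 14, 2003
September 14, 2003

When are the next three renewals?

Each date is the 14th; the gaps (30, 31, 31) track the month lengths.
The rule is the 14th of each month.
Next: October 2003 → October 14, 2003.
November 2003: November 14, 2003.
December 2003: December 14, 2003.

October 14, 2003; November 14, 2003; December 14, 2003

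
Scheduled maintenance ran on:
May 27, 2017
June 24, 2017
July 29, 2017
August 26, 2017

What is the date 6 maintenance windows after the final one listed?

Every date is a Saturday; gaps 28, 35, 28 days.
Each is the last Saturday of its month (at least one falls on the 29th or later, ruling out '4th Saturday').
September 2017 ends with Saturday September 30, 2017.
Last Saturday of October 2017: October 28, 2017.
Last Saturday of November 2017: November 25, 2017.
December 2017 ends with Saturday December 30, 2017.
January 2018 ends with Saturday January 27, 2018.
Last Saturday of February 2018: February 24, 2018.

February 24, 2018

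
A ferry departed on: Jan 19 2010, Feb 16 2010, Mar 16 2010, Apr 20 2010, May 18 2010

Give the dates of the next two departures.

Jun 15 2010, Jul 20 2010

These are Tuesdays at 28- or 35-day spacing (28, 28, 35, 28).
The pattern: 3rd Tuesday of the month.
June 2010 — 3rd Tuesday is Jun 15 2010.
3rd Tuesday of July 2010: Jul 20 2010.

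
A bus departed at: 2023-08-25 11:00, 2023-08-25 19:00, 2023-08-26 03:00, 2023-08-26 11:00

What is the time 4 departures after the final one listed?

2023-08-27 19:00

Gaps: 8, 8, 8 hours — each event is 8 hours after the previous one.
2023-08-26 11:00 + 8 h = 2023-08-26 19:00.
2023-08-26 19:00 + 8 h = 2023-08-27 03:00.
2023-08-27 03:00 + 8 h = 2023-08-27 11:00.
2023-08-27 11:00 + 8 h = 2023-08-27 19:00.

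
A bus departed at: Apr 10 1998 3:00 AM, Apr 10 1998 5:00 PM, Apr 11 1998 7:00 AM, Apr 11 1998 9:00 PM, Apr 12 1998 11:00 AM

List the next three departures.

Apr 13 1998 1:00 AM, Apr 13 1998 3:00 PM, Apr 14 1998 5:00 AM

The interval is a steady 14 hours (14, 14, 14, 14).
Apr 12 1998 11:00 AM + 14 h = Apr 13 1998 1:00 AM.
Apr 13 1998 1:00 AM + 14 h = Apr 13 1998 3:00 PM.
Apr 13 1998 3:00 PM + 14 h = Apr 14 1998 5:00 AM.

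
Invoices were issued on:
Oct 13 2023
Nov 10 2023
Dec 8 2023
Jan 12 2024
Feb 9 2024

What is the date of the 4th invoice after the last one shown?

Jun 14 2024

All dates are Fridays, 28, 28, 35, 28 days apart.
Specifically, the 2nd Friday of each month.
March 2024 — 2nd Friday is Mar 8 2024.
2nd Friday of April 2024: Apr 12 2024.
2nd Friday of May 2024: May 10 2024.
2nd Friday of June 2024: Jun 14 2024.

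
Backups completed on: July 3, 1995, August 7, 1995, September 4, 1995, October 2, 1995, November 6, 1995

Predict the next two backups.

These are Mondays at 28- or 35-day spacing (35, 28, 28, 35).
The pattern: 1st Monday of the month.
December 1995 — 1st Monday is December 4, 1995.
1st Monday of January 1996: January 1, 1996.

December 4, 1995; January 1, 1996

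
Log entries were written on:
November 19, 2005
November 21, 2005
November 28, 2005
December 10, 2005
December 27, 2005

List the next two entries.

January 18, 2006; February 14, 2006

Intervals are 2, 7, 12, 17 days — an arithmetic progression with common difference 5.
Next gap: 22 days. December 27, 2005 + 22 days = January 18, 2006.
Next gap: 27 days. January 18, 2006 + 27 days = February 14, 2006.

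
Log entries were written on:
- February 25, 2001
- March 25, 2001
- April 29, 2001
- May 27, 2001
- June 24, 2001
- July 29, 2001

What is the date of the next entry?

These are Sundays with 28, 35, 28, 28, 35-day gaps.
Each is the final Sunday of its month — April 29, 2001 is past the 28th, so '4th Sunday' doesn't fit.
Last Sunday of August 2001: August 26, 2001.

August 26, 2001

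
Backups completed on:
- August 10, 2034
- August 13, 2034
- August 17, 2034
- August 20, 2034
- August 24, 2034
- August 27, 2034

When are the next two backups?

August 31, 2034; September 3, 2034

The gap pattern 3, 4, 3, 4, 3 repeats every 2 events.
These are the Thursdays and Sundays of each week.
The following Thursday is August 31, 2034.
The following Sunday is September 3, 2034.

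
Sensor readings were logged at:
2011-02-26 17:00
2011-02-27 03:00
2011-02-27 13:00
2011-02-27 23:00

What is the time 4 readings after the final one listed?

2011-03-01 15:00

The interval is a steady 10 hours (10, 10, 10).
2011-02-27 23:00 + 10 h = 2011-02-28 09:00.
2011-02-28 09:00 + 10 h = 2011-02-28 19:00.
2011-02-28 19:00 + 10 h = 2011-03-01 05:00.
2011-03-01 05:00 + 10 h = 2011-03-01 15:00.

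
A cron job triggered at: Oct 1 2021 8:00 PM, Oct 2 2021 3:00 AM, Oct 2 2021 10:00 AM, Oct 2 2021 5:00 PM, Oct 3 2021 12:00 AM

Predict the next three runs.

The interval is a steady 7 hours (7, 7, 7, 7).
Oct 3 2021 12:00 AM + 7 h = Oct 3 2021 7:00 AM.
Oct 3 2021 7:00 AM + 7 h = Oct 3 2021 2:00 PM.
Oct 3 2021 2:00 PM + 7 h = Oct 3 2021 9:00 PM.

Oct 3 2021 7:00 AM, Oct 3 2021 2:00 PM, Oct 3 2021 9:00 PM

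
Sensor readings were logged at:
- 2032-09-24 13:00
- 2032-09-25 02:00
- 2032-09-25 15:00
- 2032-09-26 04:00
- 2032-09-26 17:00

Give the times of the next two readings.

Gaps: 13, 13, 13, 13 hours — each event is 13 hours after the previous one.
2032-09-26 17:00 + 13 h = 2032-09-27 06:00.
2032-09-27 06:00 + 13 h = 2032-09-27 19:00.

2032-09-27 06:00, 2032-09-27 19:00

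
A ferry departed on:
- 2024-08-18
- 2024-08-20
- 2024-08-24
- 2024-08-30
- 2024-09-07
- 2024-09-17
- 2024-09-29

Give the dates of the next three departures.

2024-10-13, 2024-10-29, 2024-11-16

Gaps: 2, 4, 6, 8, 10, 12 days — each gap is 2 larger than the previous one.
Next gap: 14 days. 2024-09-29 + 14 days = 2024-10-13.
Next gap: 16 days. 2024-10-13 + 16 days = 2024-10-29.
Next gap: 18 days. 2024-10-29 + 18 days = 2024-11-16.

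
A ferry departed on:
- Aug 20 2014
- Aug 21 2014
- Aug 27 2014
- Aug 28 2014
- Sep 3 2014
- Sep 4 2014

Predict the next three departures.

The gap pattern 1, 6, 1, 6, 1 repeats every 2 events.
These are the Wednesdays and Thursdays of each week.
Next Wednesday: Sep 10 2014.
The following Thursday is Sep 11 2014.
The following Wednesday is Sep 17 2014.

Sep 10 2014, Sep 11 2014, Sep 17 2014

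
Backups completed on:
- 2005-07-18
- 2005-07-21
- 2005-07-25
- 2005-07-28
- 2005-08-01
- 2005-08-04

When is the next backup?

2005-08-08

The gap pattern 3, 4, 3, 4, 3 repeats every 2 events.
These are the Mondays and Thursdays of each week.
Next Monday: 2005-08-08.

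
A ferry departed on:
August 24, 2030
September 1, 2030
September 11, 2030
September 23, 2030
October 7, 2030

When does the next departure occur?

Gaps: 8, 10, 12, 14 days — each gap is 2 larger than the previous one.
Next gap: 16 days. October 7, 2030 + 16 days = October 23, 2030.

October 23, 2030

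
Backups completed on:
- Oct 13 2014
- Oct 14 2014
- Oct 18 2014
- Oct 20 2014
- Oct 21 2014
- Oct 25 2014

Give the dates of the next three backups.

Oct 27 2014, Oct 28 2014, Nov 1 2014

Gaps: 1, 4, 2, 1, 4 days — not constant, but cyclic with period 3.
The events fall on every Monday, Tuesday and Saturday.
Next Monday: Oct 27 2014.
The following Tuesday is Oct 28 2014.
Next Saturday: Nov 1 2014.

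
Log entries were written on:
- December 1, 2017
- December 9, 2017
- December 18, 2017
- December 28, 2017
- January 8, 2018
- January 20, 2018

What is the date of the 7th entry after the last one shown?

May 12, 2018

Intervals are 8, 9, 10, 11, 12 days — an arithmetic progression with common difference 1.
Next gap: 13 days. January 20, 2018 + 13 days = February 2, 2018.
Next gap: 14 days. February 2, 2018 + 14 days = February 16, 2018.
Next gap: 15 days. February 16, 2018 + 15 days = March 3, 2018.
Next gap: 16 days. March 3, 2018 + 16 days = March 19, 2018.
Next gap: 17 days. March 19, 2018 + 17 days = April 5, 2018.
Next gap: 18 days. April 5, 2018 + 18 days = April 23, 2018.
Next gap: 19 days. April 23, 2018 + 19 days = May 12, 2018.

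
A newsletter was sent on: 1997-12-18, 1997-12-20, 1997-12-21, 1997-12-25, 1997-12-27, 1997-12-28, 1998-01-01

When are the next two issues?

1998-01-03, 1998-01-04

The gap pattern 2, 1, 4, 2, 1, 4 repeats every 3 events.
These are the Thursdays, Saturdays and Sundays of each week.
The following Saturday is 1998-01-03.
The following Sunday is 1998-01-04.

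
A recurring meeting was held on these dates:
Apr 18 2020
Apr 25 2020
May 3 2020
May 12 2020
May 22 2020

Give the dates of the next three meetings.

Intervals are 7, 8, 9, 10 days — an arithmetic progression with common difference 1.
Next gap: 11 days. May 22 2020 + 11 days = Jun 2 2020.
Next gap: 12 days. Jun 2 2020 + 12 days = Jun 14 2020.
Next gap: 13 days. Jun 14 2020 + 13 days = Jun 27 2020.

Jun 2 2020, Jun 14 2020, Jun 27 2020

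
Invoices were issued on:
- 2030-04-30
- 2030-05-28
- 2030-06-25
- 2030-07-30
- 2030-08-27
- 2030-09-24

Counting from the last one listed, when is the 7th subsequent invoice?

Every date is a Tuesday; gaps 28, 28, 35, 28, 28 days.
Each is the last Tuesday of its month (at least one falls on the 29th or later, ruling out '4th Tuesday').
October 2030 ends with Tuesday 2030-10-29.
Last Tuesday of November 2030: 2030-11-26.
Last Tuesday of December 2030: 2030-12-31.
January 2031 ends with Tuesday 2031-01-28.
Last Tuesday of February 2031: 2031-02-25.
March 2031 ends with Tuesday 2031-03-25.
Last Tuesday of April 2031: 2031-04-29.

2031-04-29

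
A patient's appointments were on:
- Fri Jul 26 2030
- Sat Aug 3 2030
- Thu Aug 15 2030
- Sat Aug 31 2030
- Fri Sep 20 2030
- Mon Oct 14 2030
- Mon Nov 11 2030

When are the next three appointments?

Fri Dec 13 2030, Sat Jan 18 2031, Thu Feb 27 2031

The spacing grows by 4 each time: 8, 12, 16, 20, 24, 28 days.
Next gap: 32 days. Mon Nov 11 2030 + 32 days = Fri Dec 13 2030.
Next gap: 36 days. Fri Dec 13 2030 + 36 days = Sat Jan 18 2031.
Next gap: 40 days. Sat Jan 18 2031 + 40 days = Thu Feb 27 2031.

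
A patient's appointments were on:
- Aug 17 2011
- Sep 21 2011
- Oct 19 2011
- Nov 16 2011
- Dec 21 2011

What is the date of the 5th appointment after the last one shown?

May 16 2012

These are Wednesdays at 28- or 35-day spacing (35, 28, 28, 35).
The pattern: 3rd Wednesday of the month.
January 2012 — 3rd Wednesday is Jan 18 2012.
3rd Wednesday of February 2012: Feb 15 2012.
3rd Wednesday of March 2012: Mar 21 2012.
3rd Wednesday of April 2012: Apr 18 2012.
May 2012 — 3rd Wednesday is May 16 2012.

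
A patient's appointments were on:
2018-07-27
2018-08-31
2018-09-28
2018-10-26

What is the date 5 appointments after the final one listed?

Every date is a Friday; gaps 35, 28, 28 days.
Each is the last Friday of its month (at least one falls on the 29th or later, ruling out '4th Friday').
Last Friday of November 2018: 2018-11-30.
December 2018 ends with Friday 2018-12-28.
January 2019 ends with Friday 2019-01-25.
Last Friday of February 2019: 2019-02-22.
March 2019 ends with Friday 2019-03-29.

2019-03-29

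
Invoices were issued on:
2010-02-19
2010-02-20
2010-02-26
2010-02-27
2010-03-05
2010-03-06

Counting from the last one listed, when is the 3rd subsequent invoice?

2010-03-19

Gaps: 1, 6, 1, 6, 1 days — not constant, but cyclic with period 2.
The events fall on every Friday and Saturday.
The following Friday is 2010-03-12.
Next Saturday: 2010-03-13.
The following Friday is 2010-03-19.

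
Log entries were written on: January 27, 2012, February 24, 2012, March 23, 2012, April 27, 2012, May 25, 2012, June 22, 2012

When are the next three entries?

Gaps: 28, 28, 35, 28, 28 days — a mix of 28 and 35. Every date is a Friday.
Each is the 4th Friday of its month.
4th Friday of July 2012: July 27, 2012.
August 2012 — 4th Friday is August 24, 2012.
4th Friday of September 2012: September 28, 2012.

July 27, 2012; August 24, 2012; September 28, 2012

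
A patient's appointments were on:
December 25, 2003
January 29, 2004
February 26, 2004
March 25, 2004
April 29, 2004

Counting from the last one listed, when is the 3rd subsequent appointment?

All Thursdays; the gaps (35, 28, 28, 35) vary with month length.
This is the last Thursday of each month.
Last Thursday of May 2004: May 27, 2004.
Last Thursday of June 2004: June 24, 2004.
July 2004 ends with Thursday July 29, 2004.

July 29, 2004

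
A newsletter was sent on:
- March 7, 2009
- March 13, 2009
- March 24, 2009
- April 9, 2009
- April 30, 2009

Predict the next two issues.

May 26, 2009; June 26, 2009

The spacing grows by 5 each time: 6, 11, 16, 21 days.
Next gap: 26 days. April 30, 2009 + 26 days = May 26, 2009.
Next gap: 31 days. May 26, 2009 + 31 days = June 26, 2009.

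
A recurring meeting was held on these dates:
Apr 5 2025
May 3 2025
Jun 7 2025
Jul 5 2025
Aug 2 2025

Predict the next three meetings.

Sep 6 2025, Oct 4 2025, Nov 1 2025

Gaps: 28, 35, 28, 28 days — a mix of 28 and 35. Every date is a Saturday.
Each is the 1st Saturday of its month.
1st Saturday of September 2025: Sep 6 2025.
1st Saturday of October 2025: Oct 4 2025.
November 2025 — 1st Saturday is Nov 1 2025.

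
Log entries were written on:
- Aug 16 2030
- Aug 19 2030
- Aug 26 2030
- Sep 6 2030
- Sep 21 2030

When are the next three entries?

The spacing grows by 4 each time: 3, 7, 11, 15 days.
Next gap: 19 days. Sep 21 2030 + 19 days = Oct 10 2030.
Next gap: 23 days. Oct 10 2030 + 23 days = Nov 2 2030.
Next gap: 27 days. Nov 2 2030 + 27 days = Nov 29 2030.

Oct 10 2030, Nov 2 2030, Nov 29 2030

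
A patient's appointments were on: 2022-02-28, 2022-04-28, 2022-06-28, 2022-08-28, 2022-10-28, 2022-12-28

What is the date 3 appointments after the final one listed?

The day-of-month is always 28 (59, 61, 61, 61, 61 days between events).
So this recurs on the 28th of every 2 months.
Next: February 2023 → 2023-02-28.
Next: April 2023 → 2023-04-28.
Next: June 2023 → 2023-06-28.

2023-06-28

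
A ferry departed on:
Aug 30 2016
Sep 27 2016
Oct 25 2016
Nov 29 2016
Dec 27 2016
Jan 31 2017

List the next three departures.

These are Tuesdays with 28, 28, 35, 28, 35-day gaps.
Each is the final Tuesday of its month — Aug 30 2016 is past the 28th, so '4th Tuesday' doesn't fit.
February 2017 ends with Tuesday Feb 28 2017.
Last Tuesday of March 2017: Mar 28 2017.
Last Tuesday of April 2017: Apr 25 2017.

Feb 28 2017, Mar 28 2017, Apr 25 2017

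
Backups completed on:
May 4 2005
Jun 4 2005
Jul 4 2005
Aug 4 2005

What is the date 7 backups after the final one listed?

Mar 4 2006

Gaps: 31, 30, 31 days — not constant. Every event is on the 4th of the month.
Pattern: the 4th of each month.
Next: September 2005 → Sep 4 2005.
Next: October 2005 → Oct 4 2005.
November 2005: Nov 4 2005.
Next: December 2005 → Dec 4 2005.
January 2006: Jan 4 2006.
February 2006: Feb 4 2006.
Next: March 2006 → Mar 4 2006.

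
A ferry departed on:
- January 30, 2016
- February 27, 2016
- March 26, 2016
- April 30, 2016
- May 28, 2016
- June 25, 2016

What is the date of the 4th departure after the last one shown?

October 29, 2016

These are Saturdays with 28, 28, 35, 28, 28-day gaps.
Each is the final Saturday of its month — January 30, 2016 is past the 28th, so '4th Saturday' doesn't fit.
July 2016 ends with Saturday July 30, 2016.
August 2016 ends with Saturday August 27, 2016.
Last Saturday of September 2016: September 24, 2016.
October 2016 ends with Saturday October 29, 2016.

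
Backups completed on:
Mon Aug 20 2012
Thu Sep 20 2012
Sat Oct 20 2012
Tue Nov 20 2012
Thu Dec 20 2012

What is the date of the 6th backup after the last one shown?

Thu Jun 20 2013

Gaps: 31, 30, 31, 30 days — not constant. Every event is on the 20th of the month.
Pattern: the 20th of each month.
Next: January 2013 → Sun Jan 20 2013.
February 2013: Wed Feb 20 2013.
March 2013: Wed Mar 20 2013.
April 2013: Sat Apr 20 2013.
Next: May 2013 → Mon May 20 2013.
June 2013: Thu Jun 20 2013.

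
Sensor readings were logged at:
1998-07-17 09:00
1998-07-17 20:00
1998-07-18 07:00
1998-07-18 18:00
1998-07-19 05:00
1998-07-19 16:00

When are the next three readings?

1998-07-20 03:00, 1998-07-20 14:00, 1998-07-21 01:00

Gaps: 11, 11, 11, 11, 11 hours — each event is 11 hours after the previous one.
1998-07-19 16:00 + 11 h = 1998-07-20 03:00.
1998-07-20 03:00 + 11 h = 1998-07-20 14:00.
1998-07-20 14:00 + 11 h = 1998-07-21 01:00.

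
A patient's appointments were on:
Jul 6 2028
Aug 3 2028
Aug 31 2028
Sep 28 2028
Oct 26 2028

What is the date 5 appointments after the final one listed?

Mar 15 2029

Every event comes 28 days after the last (28, 28, 28, 28).
Oct 26 2028 + 28 days = Nov 23 2028.
Nov 23 2028 + 28 days = Dec 21 2028.
Dec 21 2028 + 28 days = Jan 18 2029.
Jan 18 2029 + 28 days = Feb 15 2029.
Feb 15 2029 + 28 days = Mar 15 2029.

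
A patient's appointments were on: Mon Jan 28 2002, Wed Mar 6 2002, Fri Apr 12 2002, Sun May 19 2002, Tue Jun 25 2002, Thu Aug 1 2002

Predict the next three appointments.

Sat Sep 7 2002, Mon Oct 14 2002, Wed Nov 20 2002

Every event comes 37 days after the last (37, 37, 37, 37, 37).
Thu Aug 1 2002 + 37 days = Sat Sep 7 2002.
Sat Sep 7 2002 + 37 days = Mon Oct 14 2002.
Mon Oct 14 2002 + 37 days = Wed Nov 20 2002.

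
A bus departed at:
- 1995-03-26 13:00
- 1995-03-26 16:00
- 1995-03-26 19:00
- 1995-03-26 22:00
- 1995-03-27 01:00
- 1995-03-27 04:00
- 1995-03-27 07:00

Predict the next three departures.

1995-03-27 10:00, 1995-03-27 13:00, 1995-03-27 16:00

The interval is a steady 3 hours (3, 3, 3, 3, 3, 3).
1995-03-27 07:00 + 3 h = 1995-03-27 10:00.
1995-03-27 10:00 + 3 h = 1995-03-27 13:00.
1995-03-27 13:00 + 3 h = 1995-03-27 16:00.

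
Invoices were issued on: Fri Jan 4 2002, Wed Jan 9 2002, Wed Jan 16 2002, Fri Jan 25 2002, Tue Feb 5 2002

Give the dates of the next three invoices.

The spacing grows by 2 each time: 5, 7, 9, 11 days.
Next gap: 13 days. Tue Feb 5 2002 + 13 days = Mon Feb 18 2002.
Next gap: 15 days. Mon Feb 18 2002 + 15 days = Tue Mar 5 2002.
Next gap: 17 days. Tue Mar 5 2002 + 17 days = Fri Mar 22 2002.

Mon Feb 18 2002, Tue Mar 5 2002, Fri Mar 22 2002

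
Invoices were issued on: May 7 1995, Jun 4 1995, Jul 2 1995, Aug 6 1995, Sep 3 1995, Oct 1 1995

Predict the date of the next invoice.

Nov 5 1995

All dates are Sundays, 28, 28, 35, 28, 28 days apart.
Specifically, the 1st Sunday of each month.
November 1995 — 1st Sunday is Nov 5 1995.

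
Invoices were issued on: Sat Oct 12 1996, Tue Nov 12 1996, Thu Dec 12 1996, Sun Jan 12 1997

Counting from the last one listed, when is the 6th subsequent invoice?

The day-of-month is always 12 (31, 30, 31 days between events).
So this recurs on the 12th of each month.
Next: February 1997 → Wed Feb 12 1997.
Next: March 1997 → Wed Mar 12 1997.
April 1997: Sat Apr 12 1997.
May 1997: Mon May 12 1997.
Next: June 1997 → Thu Jun 12 1997.
July 1997: Sat Jul 12 1997.

Sat Jul 12 1997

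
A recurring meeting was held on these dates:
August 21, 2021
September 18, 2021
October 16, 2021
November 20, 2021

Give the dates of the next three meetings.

These are Saturdays at 28- or 35-day spacing (28, 28, 35).
The pattern: 3rd Saturday of the month.
December 2021 — 3rd Saturday is December 18, 2021.
3rd Saturday of January 2022: January 15, 2022.
February 2022 — 3rd Saturday is February 19, 2022.

December 18, 2021; January 15, 2022; February 19, 2022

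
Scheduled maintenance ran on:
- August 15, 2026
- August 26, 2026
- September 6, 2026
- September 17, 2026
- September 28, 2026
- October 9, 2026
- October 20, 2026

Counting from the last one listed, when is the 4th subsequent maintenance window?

Gaps between consecutive events: 11, 11, 11, 11, 11, 11 days — a constant 11-day interval.
October 20, 2026 + 11 days = October 31, 2026.
October 31, 2026 + 11 days = November 11, 2026.
November 11, 2026 + 11 days = November 22, 2026.
November 22, 2026 + 11 days = December 3, 2026.

December 3, 2026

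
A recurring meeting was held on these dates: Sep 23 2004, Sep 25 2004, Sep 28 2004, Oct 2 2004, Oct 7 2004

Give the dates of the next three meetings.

The spacing grows by 1 each time: 2, 3, 4, 5 days.
Next gap: 6 days. Oct 7 2004 + 6 days = Oct 13 2004.
Next gap: 7 days. Oct 13 2004 + 7 days = Oct 20 2004.
Next gap: 8 days. Oct 20 2004 + 8 days = Oct 28 2004.

Oct 13 2004, Oct 20 2004, Oct 28 2004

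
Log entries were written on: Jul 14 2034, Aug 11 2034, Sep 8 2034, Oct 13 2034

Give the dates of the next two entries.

All dates are Fridays, 28, 28, 35 days apart.
Specifically, the 2nd Friday of each month.
November 2034 — 2nd Friday is Nov 10 2034.
December 2034 — 2nd Friday is Dec 8 2034.

Nov 10 2034, Dec 8 2034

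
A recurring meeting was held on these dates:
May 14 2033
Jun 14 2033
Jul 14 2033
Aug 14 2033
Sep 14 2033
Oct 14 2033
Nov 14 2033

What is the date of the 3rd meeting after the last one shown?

Feb 14 2034

Gaps: 31, 30, 31, 31, 30, 31 days — not constant. Every event is on the 14th of the month.
Pattern: the 14th of each month.
Next: December 2033 → Dec 14 2033.
Next: January 2034 → Jan 14 2034.
February 2034: Feb 14 2034.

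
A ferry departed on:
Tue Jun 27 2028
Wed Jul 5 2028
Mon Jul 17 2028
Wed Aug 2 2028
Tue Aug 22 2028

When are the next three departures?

The spacing grows by 4 each time: 8, 12, 16, 20 days.
Next gap: 24 days. Tue Aug 22 2028 + 24 days = Fri Sep 15 2028.
Next gap: 28 days. Fri Sep 15 2028 + 28 days = Fri Oct 13 2028.
Next gap: 32 days. Fri Oct 13 2028 + 32 days = Tue Nov 14 2028.

Fri Sep 15 2028, Fri Oct 13 2028, Tue Nov 14 2028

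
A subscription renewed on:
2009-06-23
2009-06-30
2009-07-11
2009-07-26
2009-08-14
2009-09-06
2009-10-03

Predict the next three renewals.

2009-11-03, 2009-12-08, 2010-01-16

Intervals are 7, 11, 15, 19, 23, 27 days — an arithmetic progression with common difference 4.
Next gap: 31 days. 2009-10-03 + 31 days = 2009-11-03.
Next gap: 35 days. 2009-11-03 + 35 days = 2009-12-08.
Next gap: 39 days. 2009-12-08 + 39 days = 2010-01-16.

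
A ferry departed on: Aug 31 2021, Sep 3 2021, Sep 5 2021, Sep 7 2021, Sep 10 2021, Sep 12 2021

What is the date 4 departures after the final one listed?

Sep 21 2021

The gap pattern 3, 2, 2, 3, 2 repeats every 3 events.
These are the Tuesdays, Fridays and Sundays of each week.
Next Tuesday: Sep 14 2021.
The following Friday is Sep 17 2021.
Next Sunday: Sep 19 2021.
The following Tuesday is Sep 21 2021.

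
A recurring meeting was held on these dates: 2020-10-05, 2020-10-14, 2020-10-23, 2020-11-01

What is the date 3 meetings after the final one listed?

2020-11-28

Every event comes 9 days after the last (9, 9, 9).
2020-11-01 + 9 days = 2020-11-10.
2020-11-10 + 9 days = 2020-11-19.
2020-11-19 + 9 days = 2020-11-28.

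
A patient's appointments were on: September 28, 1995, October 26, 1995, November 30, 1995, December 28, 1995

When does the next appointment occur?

These are Thursdays with 28, 35, 28-day gaps.
Each is the final Thursday of its month — November 30, 1995 is past the 28th, so '4th Thursday' doesn't fit.
Last Thursday of January 1996: January 25, 1996.

January 25, 1996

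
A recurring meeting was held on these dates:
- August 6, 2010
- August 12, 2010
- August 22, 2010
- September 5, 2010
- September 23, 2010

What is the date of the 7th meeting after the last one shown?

May 19, 2011

Gaps: 6, 10, 14, 18 days — each gap is 4 larger than the previous one.
Next gap: 22 days. September 23, 2010 + 22 days = October 15, 2010.
Next gap: 26 days. October 15, 2010 + 26 days = November 10, 2010.
Next gap: 30 days. November 10, 2010 + 30 days = December 10, 2010.
Next gap: 34 days. December 10, 2010 + 34 days = January 13, 2011.
Next gap: 38 days. January 13, 2011 + 38 days = February 20, 2011.
Next gap: 42 days. February 20, 2011 + 42 days = April 3, 2011.
Next gap: 46 days. April 3, 2011 + 46 days = May 19, 2011.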